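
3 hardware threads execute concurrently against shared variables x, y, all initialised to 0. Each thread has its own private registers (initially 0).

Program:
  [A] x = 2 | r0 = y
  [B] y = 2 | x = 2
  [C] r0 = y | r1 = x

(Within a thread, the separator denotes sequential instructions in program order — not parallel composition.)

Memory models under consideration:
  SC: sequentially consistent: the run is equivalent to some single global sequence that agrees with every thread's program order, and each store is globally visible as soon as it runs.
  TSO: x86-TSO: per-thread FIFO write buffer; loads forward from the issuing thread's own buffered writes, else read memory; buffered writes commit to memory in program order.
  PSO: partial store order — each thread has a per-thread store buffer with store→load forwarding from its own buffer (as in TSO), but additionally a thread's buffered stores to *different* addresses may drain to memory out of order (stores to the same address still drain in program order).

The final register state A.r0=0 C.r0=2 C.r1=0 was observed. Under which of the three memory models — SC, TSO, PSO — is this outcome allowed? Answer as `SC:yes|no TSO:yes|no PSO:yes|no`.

outcome vector order: (A.r0,C.r0,C.r1)
under SC → (0,0,0); (0,0,2); (0,2,2); (2,0,0); (2,0,2); (2,2,0); (2,2,2)
under TSO → (0,0,0); (0,0,2); (0,2,0); (0,2,2); (2,0,0); (2,0,2); (2,2,0); (2,2,2)
under PSO → (0,0,0); (0,0,2); (0,2,0); (0,2,2); (2,0,0); (2,0,2); (2,2,0); (2,2,2)
target (0,2,0) ∈ {TSO,PSO}

SC:no TSO:yes PSO:yes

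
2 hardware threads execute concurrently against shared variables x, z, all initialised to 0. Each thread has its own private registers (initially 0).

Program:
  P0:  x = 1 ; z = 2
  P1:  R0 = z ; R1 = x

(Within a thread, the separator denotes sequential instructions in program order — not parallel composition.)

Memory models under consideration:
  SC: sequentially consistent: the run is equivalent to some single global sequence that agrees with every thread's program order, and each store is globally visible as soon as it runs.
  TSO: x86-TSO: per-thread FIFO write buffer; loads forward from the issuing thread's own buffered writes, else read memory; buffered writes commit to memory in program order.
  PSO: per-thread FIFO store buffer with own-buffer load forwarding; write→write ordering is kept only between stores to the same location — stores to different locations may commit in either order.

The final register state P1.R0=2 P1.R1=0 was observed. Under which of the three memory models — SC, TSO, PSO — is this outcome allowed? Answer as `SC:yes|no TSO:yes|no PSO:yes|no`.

outcome vector order: (P1.R0,P1.R1)
SC: 3 outcomes — {00, 01, 21}
TSO: 3 outcomes — {00, 01, 21}
PSO: 4 outcomes — {00, 01, 20, 21}
target 20 ∈ {PSO}

SC:no TSO:no PSO:yes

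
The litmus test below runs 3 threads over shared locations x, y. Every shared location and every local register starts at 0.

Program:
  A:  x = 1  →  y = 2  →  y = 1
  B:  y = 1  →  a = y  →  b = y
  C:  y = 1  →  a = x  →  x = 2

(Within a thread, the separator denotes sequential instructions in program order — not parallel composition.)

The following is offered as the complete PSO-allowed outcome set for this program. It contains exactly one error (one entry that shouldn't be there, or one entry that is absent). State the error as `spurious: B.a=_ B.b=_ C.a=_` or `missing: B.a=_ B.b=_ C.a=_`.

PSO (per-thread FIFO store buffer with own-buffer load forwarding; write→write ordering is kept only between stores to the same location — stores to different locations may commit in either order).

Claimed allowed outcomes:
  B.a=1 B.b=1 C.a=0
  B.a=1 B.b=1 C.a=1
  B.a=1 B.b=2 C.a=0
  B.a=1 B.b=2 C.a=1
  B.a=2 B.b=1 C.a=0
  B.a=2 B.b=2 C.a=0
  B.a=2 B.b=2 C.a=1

missing: B.a=2 B.b=1 C.a=1

outcome vector order: (B.a,B.b,C.a)
PSO: 8 outcomes — {<1 1 0>, <1 1 1>, <1 2 0>, <1 2 1>, <2 1 0>, <2 1 1>, <2 2 0>, <2 2 1>}
PSO∖claimed = {<2 1 1>}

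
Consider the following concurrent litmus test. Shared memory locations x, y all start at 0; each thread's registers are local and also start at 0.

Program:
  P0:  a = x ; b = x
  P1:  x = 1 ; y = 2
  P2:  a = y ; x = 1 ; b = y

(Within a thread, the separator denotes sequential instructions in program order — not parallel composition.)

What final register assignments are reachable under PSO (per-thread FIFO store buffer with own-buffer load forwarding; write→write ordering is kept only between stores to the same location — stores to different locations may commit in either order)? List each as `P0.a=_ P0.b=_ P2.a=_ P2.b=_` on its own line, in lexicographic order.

outcome vector order: (P0.a,P0.b,P2.a,P2.b)
|PSO outcomes| = 9

P0.a=0 P0.b=0 P2.a=0 P2.b=0
P0.a=0 P0.b=0 P2.a=0 P2.b=2
P0.a=0 P0.b=0 P2.a=2 P2.b=2
P0.a=0 P0.b=1 P2.a=0 P2.b=0
P0.a=0 P0.b=1 P2.a=0 P2.b=2
P0.a=0 P0.b=1 P2.a=2 P2.b=2
P0.a=1 P0.b=1 P2.a=0 P2.b=0
P0.a=1 P0.b=1 P2.a=0 P2.b=2
P0.a=1 P0.b=1 P2.a=2 P2.b=2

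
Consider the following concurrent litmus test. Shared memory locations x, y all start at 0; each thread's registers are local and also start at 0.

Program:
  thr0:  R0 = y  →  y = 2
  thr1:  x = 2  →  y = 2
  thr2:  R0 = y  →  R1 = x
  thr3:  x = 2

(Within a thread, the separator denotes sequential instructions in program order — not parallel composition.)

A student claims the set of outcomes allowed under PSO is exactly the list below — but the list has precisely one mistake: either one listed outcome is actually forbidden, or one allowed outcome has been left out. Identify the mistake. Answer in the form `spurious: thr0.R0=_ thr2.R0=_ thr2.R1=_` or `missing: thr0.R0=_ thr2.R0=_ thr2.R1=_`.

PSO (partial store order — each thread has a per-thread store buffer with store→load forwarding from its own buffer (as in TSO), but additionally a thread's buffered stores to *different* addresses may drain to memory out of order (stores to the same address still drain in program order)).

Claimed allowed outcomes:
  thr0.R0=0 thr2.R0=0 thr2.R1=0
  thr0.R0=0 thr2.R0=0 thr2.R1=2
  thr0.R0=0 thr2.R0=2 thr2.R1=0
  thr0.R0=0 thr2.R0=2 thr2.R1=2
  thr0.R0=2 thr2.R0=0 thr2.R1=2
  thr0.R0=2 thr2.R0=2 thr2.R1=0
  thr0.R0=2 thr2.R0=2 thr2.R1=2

outcome vector order: (thr0.R0,thr2.R0,thr2.R1)
under PSO → <0 0 0>, <0 0 2>, <0 2 0>, <0 2 2>, <2 0 0>, <2 0 2>, <2 2 0>, <2 2 2>
PSO∖claimed = {<2 0 0>}

missing: thr0.R0=2 thr2.R0=0 thr2.R1=0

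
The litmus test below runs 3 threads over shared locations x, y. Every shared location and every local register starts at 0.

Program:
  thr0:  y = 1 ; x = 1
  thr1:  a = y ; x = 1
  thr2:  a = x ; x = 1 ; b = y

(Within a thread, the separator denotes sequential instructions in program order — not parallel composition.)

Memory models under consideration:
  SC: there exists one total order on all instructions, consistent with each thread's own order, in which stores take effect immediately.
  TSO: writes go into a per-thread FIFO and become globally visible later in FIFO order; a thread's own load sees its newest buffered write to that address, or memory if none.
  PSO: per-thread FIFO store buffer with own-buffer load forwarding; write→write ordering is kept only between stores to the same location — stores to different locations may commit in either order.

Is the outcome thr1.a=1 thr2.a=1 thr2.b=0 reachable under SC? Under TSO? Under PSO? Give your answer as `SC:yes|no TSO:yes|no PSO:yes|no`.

SC:no TSO:no PSO:yes

outcome vector order: (thr1.a,thr2.a,thr2.b)
SC: 7 outcomes — {0/0/0, 0/0/1, 0/1/0, 0/1/1, 1/0/0, 1/0/1, 1/1/1}
TSO: 7 outcomes — {0/0/0, 0/0/1, 0/1/0, 0/1/1, 1/0/0, 1/0/1, 1/1/1}
PSO: 8 outcomes — {0/0/0, 0/0/1, 0/1/0, 0/1/1, 1/0/0, 1/0/1, 1/1/0, 1/1/1}
target 1/1/0 ∈ {PSO}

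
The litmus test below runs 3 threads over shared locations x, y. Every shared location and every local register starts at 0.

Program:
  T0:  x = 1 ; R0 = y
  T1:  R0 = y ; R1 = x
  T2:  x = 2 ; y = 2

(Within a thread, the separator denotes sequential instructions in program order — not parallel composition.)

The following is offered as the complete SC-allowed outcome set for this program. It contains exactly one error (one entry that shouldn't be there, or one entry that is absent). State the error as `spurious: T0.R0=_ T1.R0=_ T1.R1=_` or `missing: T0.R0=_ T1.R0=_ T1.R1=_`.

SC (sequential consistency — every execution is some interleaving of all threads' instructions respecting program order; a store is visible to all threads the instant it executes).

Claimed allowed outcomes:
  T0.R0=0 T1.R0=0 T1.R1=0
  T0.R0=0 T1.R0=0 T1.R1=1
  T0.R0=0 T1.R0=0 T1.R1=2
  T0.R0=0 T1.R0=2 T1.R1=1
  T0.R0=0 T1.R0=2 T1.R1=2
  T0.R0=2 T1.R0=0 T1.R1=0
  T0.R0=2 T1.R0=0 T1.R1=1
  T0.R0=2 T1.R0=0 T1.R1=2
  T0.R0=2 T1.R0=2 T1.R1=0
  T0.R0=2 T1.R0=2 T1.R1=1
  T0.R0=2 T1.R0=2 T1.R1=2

outcome vector order: (T0.R0,T1.R0,T1.R1)
under SC → 0/0/0, 0/0/1, 0/0/2, 0/2/1, 0/2/2, 2/0/0, 2/0/1, 2/0/2, 2/2/1, 2/2/2
claimed∖SC = {2/2/0}

spurious: T0.R0=2 T1.R0=2 T1.R1=0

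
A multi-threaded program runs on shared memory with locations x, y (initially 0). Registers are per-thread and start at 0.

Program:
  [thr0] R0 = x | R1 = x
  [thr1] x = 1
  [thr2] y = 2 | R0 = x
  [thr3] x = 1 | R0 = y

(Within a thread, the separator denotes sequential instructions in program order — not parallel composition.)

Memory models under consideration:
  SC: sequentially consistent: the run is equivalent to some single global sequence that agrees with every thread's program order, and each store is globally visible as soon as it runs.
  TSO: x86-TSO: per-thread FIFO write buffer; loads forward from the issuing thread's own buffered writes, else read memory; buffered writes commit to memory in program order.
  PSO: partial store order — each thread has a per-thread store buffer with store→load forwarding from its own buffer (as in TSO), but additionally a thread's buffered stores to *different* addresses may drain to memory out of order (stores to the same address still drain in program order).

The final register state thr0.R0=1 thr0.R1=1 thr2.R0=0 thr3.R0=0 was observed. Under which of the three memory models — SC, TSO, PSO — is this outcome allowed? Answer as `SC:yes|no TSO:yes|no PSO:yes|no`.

outcome vector order: (thr0.R0,thr0.R1,thr2.R0,thr3.R0)
[SC] allowed = {<0 0 0 2> <0 0 1 0> <0 0 1 2> <0 1 0 2> <0 1 1 0> <0 1 1 2> <1 1 0 2> <1 1 1 0> <1 1 1 2>}
[TSO] allowed = {<0 0 0 0> <0 0 0 2> <0 0 1 0> <0 0 1 2> <0 1 0 0> <0 1 0 2> <0 1 1 0> <0 1 1 2> <1 1 0 0> <1 1 0 2> <1 1 1 0> <1 1 1 2>}
[PSO] allowed = {<0 0 0 0> <0 0 0 2> <0 0 1 0> <0 0 1 2> <0 1 0 0> <0 1 0 2> <0 1 1 0> <0 1 1 2> <1 1 0 0> <1 1 0 2> <1 1 1 0> <1 1 1 2>}
target <1 1 0 0> ∈ {TSO,PSO}

SC:no TSO:yes PSO:yes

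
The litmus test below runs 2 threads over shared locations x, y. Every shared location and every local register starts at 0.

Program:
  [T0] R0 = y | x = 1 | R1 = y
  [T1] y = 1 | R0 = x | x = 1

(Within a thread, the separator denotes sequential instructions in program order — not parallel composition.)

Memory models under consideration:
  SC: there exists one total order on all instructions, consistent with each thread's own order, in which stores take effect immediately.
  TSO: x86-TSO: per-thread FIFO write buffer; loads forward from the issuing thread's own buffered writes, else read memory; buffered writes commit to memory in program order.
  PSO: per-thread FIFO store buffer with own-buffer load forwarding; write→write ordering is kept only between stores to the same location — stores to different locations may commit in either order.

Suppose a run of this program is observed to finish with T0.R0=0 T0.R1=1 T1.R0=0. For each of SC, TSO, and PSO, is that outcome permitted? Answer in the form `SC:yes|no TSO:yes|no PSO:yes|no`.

outcome vector order: (T0.R0,T0.R1,T1.R0)
SC: 5 outcomes — {(0,0,1); (0,1,0); (0,1,1); (1,1,0); (1,1,1)}
TSO: 6 outcomes — {(0,0,0); (0,0,1); (0,1,0); (0,1,1); (1,1,0); (1,1,1)}
PSO: 6 outcomes — {(0,0,0); (0,0,1); (0,1,0); (0,1,1); (1,1,0); (1,1,1)}
target (0,1,0) ∈ {SC,TSO,PSO}

SC:yes TSO:yes PSO:yes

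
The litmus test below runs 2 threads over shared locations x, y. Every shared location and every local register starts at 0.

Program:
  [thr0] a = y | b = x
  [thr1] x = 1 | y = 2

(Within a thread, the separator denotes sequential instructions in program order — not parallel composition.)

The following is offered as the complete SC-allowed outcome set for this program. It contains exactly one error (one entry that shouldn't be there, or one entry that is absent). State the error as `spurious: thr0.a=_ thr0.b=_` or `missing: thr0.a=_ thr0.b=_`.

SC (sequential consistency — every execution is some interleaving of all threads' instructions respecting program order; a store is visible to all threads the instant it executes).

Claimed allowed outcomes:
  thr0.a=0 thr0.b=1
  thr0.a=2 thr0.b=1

outcome vector order: (thr0.a,thr0.b)
SC: 3 outcomes — {<0 0>; <0 1>; <2 1>}
SC∖claimed = {<0 0>}

missing: thr0.a=0 thr0.b=0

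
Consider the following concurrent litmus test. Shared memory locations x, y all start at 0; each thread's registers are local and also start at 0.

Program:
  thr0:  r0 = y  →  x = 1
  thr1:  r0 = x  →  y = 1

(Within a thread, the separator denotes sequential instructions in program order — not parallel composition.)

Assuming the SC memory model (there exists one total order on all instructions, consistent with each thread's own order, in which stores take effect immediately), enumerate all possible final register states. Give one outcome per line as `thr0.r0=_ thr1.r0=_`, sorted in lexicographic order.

thr0.r0=0 thr1.r0=0
thr0.r0=0 thr1.r0=1
thr0.r0=1 thr1.r0=0

outcome vector order: (thr0.r0,thr1.r0)
|SC outcomes| = 3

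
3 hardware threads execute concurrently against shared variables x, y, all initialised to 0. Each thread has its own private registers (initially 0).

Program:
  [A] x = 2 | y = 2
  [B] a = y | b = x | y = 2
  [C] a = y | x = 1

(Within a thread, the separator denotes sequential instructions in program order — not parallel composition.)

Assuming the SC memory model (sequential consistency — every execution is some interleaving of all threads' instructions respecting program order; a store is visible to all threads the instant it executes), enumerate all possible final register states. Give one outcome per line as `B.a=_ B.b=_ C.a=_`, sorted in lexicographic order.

outcome vector order: (B.a,B.b,C.a)
|SC outcomes| = 10

B.a=0 B.b=0 C.a=0
B.a=0 B.b=0 C.a=2
B.a=0 B.b=1 C.a=0
B.a=0 B.b=1 C.a=2
B.a=0 B.b=2 C.a=0
B.a=0 B.b=2 C.a=2
B.a=2 B.b=1 C.a=0
B.a=2 B.b=1 C.a=2
B.a=2 B.b=2 C.a=0
B.a=2 B.b=2 C.a=2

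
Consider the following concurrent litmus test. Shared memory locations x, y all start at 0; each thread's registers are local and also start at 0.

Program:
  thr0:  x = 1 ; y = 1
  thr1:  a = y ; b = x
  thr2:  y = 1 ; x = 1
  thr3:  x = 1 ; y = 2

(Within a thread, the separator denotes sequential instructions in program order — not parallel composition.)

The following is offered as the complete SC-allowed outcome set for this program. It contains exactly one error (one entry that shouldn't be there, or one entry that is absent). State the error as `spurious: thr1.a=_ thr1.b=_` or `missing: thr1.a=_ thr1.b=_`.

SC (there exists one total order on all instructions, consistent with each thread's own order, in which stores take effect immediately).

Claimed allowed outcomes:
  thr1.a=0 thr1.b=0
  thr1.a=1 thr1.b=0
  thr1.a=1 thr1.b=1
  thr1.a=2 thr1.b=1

outcome vector order: (thr1.a,thr1.b)
SC (5): (0,0) (0,1) (1,0) (1,1) (2,1)
SC∖claimed = {(0,1)}

missing: thr1.a=0 thr1.b=1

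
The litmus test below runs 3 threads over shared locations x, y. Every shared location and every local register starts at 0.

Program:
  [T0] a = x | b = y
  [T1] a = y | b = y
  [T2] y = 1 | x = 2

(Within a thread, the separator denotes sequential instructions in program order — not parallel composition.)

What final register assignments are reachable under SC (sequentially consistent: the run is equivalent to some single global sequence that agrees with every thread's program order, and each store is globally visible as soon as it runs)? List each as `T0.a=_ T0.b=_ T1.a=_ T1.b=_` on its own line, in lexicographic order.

T0.a=0 T0.b=0 T1.a=0 T1.b=0
T0.a=0 T0.b=0 T1.a=0 T1.b=1
T0.a=0 T0.b=0 T1.a=1 T1.b=1
T0.a=0 T0.b=1 T1.a=0 T1.b=0
T0.a=0 T0.b=1 T1.a=0 T1.b=1
T0.a=0 T0.b=1 T1.a=1 T1.b=1
T0.a=2 T0.b=1 T1.a=0 T1.b=0
T0.a=2 T0.b=1 T1.a=0 T1.b=1
T0.a=2 T0.b=1 T1.a=1 T1.b=1

outcome vector order: (T0.a,T0.b,T1.a,T1.b)
|SC outcomes| = 9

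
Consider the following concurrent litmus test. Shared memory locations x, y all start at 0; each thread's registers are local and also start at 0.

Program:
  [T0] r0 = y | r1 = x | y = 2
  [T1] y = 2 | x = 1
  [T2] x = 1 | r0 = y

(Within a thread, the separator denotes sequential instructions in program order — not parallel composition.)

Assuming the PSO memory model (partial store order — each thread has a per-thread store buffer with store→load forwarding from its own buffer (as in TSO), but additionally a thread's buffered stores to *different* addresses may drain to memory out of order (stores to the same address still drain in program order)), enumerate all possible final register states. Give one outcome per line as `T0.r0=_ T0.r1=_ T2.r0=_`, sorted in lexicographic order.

T0.r0=0 T0.r1=0 T2.r0=0
T0.r0=0 T0.r1=0 T2.r0=2
T0.r0=0 T0.r1=1 T2.r0=0
T0.r0=0 T0.r1=1 T2.r0=2
T0.r0=2 T0.r1=0 T2.r0=0
T0.r0=2 T0.r1=0 T2.r0=2
T0.r0=2 T0.r1=1 T2.r0=0
T0.r0=2 T0.r1=1 T2.r0=2

outcome vector order: (T0.r0,T0.r1,T2.r0)
|PSO outcomes| = 8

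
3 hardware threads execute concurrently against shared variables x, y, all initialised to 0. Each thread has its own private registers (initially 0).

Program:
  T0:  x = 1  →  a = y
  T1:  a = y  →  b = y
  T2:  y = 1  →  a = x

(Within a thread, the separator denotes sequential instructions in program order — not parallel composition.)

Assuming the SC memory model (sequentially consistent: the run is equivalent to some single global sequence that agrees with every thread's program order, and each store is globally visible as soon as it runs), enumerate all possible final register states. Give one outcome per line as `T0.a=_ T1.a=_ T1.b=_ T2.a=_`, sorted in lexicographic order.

outcome vector order: (T0.a,T1.a,T1.b,T2.a)
|SC outcomes| = 9

T0.a=0 T1.a=0 T1.b=0 T2.a=1
T0.a=0 T1.a=0 T1.b=1 T2.a=1
T0.a=0 T1.a=1 T1.b=1 T2.a=1
T0.a=1 T1.a=0 T1.b=0 T2.a=0
T0.a=1 T1.a=0 T1.b=0 T2.a=1
T0.a=1 T1.a=0 T1.b=1 T2.a=0
T0.a=1 T1.a=0 T1.b=1 T2.a=1
T0.a=1 T1.a=1 T1.b=1 T2.a=0
T0.a=1 T1.a=1 T1.b=1 T2.a=1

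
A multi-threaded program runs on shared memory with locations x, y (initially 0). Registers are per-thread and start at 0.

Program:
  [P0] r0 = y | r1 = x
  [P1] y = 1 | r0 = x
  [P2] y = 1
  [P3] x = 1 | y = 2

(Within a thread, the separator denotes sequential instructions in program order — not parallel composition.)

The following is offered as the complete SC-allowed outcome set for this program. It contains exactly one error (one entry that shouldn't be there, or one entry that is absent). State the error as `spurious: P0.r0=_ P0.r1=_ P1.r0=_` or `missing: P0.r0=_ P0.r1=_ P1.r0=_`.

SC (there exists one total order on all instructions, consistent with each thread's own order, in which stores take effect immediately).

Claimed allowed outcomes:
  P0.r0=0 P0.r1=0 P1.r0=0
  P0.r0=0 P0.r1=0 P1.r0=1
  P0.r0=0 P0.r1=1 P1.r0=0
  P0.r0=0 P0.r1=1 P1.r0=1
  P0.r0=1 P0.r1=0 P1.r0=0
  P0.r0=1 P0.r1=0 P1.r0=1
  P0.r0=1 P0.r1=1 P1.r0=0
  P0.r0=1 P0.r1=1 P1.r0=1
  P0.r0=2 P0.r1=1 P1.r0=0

missing: P0.r0=2 P0.r1=1 P1.r0=1

outcome vector order: (P0.r0,P0.r1,P1.r0)
under SC → (0,0,0); (0,0,1); (0,1,0); (0,1,1); (1,0,0); (1,0,1); (1,1,0); (1,1,1); (2,1,0); (2,1,1)
SC∖claimed = {(2,1,1)}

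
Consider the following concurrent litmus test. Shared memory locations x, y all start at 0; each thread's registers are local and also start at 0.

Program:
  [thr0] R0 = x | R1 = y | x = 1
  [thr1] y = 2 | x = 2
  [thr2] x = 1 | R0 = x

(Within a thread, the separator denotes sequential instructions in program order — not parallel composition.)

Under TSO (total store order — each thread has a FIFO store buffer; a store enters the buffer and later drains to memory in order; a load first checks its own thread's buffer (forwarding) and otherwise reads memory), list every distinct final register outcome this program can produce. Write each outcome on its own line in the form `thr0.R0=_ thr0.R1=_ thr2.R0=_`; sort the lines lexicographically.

outcome vector order: (thr0.R0,thr0.R1,thr2.R0)
|TSO outcomes| = 10

thr0.R0=0 thr0.R1=0 thr2.R0=1
thr0.R0=0 thr0.R1=0 thr2.R0=2
thr0.R0=0 thr0.R1=2 thr2.R0=1
thr0.R0=0 thr0.R1=2 thr2.R0=2
thr0.R0=1 thr0.R1=0 thr2.R0=1
thr0.R0=1 thr0.R1=0 thr2.R0=2
thr0.R0=1 thr0.R1=2 thr2.R0=1
thr0.R0=1 thr0.R1=2 thr2.R0=2
thr0.R0=2 thr0.R1=2 thr2.R0=1
thr0.R0=2 thr0.R1=2 thr2.R0=2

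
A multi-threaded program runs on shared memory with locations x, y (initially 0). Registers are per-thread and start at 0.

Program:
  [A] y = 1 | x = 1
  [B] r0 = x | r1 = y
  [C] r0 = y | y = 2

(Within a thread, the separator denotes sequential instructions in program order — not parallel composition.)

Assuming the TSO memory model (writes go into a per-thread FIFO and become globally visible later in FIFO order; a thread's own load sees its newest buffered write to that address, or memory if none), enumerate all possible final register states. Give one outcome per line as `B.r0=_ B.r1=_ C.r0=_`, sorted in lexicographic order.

B.r0=0 B.r1=0 C.r0=0
B.r0=0 B.r1=0 C.r0=1
B.r0=0 B.r1=1 C.r0=0
B.r0=0 B.r1=1 C.r0=1
B.r0=0 B.r1=2 C.r0=0
B.r0=0 B.r1=2 C.r0=1
B.r0=1 B.r1=1 C.r0=0
B.r0=1 B.r1=1 C.r0=1
B.r0=1 B.r1=2 C.r0=0
B.r0=1 B.r1=2 C.r0=1

outcome vector order: (B.r0,B.r1,C.r0)
|TSO outcomes| = 10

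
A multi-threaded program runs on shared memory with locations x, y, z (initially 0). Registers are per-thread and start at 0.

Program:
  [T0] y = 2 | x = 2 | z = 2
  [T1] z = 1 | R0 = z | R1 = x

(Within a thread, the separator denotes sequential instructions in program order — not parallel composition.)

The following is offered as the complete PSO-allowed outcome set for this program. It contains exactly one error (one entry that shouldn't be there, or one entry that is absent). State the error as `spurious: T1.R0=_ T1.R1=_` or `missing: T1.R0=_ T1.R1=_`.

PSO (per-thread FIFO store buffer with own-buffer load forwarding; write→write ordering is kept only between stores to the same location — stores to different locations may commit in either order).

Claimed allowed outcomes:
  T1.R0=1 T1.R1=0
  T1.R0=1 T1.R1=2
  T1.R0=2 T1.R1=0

missing: T1.R0=2 T1.R1=2

outcome vector order: (T1.R0,T1.R1)
[PSO] allowed = {10 12 20 22}
PSO∖claimed = {22}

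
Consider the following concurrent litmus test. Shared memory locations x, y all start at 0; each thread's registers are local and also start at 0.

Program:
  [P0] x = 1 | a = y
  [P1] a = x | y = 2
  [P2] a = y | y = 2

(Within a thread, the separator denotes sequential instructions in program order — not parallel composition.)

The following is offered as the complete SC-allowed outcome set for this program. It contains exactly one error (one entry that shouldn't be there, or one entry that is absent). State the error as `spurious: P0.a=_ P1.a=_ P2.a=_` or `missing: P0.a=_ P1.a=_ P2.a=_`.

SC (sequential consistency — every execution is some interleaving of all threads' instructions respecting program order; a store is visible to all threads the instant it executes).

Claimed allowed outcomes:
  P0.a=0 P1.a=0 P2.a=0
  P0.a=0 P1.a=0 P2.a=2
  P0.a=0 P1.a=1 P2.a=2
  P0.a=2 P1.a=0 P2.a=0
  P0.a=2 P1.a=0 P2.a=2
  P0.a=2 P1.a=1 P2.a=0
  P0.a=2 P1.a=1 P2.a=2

outcome vector order: (P0.a,P1.a,P2.a)
under SC → 0/0/0 0/0/2 0/1/0 0/1/2 2/0/0 2/0/2 2/1/0 2/1/2
SC∖claimed = {0/1/0}

missing: P0.a=0 P1.a=1 P2.a=0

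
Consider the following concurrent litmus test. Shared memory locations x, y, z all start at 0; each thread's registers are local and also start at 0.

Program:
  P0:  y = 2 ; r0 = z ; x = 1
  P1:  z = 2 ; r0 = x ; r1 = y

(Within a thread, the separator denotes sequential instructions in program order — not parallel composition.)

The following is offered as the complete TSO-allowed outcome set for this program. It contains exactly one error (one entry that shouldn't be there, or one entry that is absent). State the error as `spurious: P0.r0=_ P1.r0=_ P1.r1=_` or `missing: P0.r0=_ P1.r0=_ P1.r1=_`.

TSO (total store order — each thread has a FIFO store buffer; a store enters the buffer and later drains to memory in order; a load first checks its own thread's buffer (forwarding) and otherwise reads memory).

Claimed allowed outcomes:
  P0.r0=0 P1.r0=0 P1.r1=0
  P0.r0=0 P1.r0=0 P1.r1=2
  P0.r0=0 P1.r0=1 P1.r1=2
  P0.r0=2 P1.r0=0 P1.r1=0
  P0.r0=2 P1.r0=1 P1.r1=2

outcome vector order: (P0.r0,P1.r0,P1.r1)
TSO (6): 000, 002, 012, 200, 202, 212
TSO∖claimed = {202}

missing: P0.r0=2 P1.r0=0 P1.r1=2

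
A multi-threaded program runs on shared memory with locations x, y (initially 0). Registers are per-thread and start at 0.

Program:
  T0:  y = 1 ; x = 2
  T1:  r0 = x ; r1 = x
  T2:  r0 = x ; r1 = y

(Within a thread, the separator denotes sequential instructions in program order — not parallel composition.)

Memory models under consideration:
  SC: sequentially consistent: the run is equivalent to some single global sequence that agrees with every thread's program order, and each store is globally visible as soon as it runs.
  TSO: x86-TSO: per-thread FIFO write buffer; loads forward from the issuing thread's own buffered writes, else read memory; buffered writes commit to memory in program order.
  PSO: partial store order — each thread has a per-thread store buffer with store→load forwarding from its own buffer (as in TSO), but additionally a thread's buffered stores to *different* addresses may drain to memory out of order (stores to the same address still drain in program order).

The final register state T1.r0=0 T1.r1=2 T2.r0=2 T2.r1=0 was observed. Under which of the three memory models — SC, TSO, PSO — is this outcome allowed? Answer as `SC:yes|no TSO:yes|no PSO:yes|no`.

SC:no TSO:no PSO:yes

outcome vector order: (T1.r0,T1.r1,T2.r0,T2.r1)
SC (9): 0000, 0001, 0021, 0200, 0201, 0221, 2200, 2201, 2221
TSO (9): 0000, 0001, 0021, 0200, 0201, 0221, 2200, 2201, 2221
PSO (12): 0000, 0001, 0020, 0021, 0200, 0201, 0220, 0221, 2200, 2201, 2220, 2221
target 0220 ∈ {PSO}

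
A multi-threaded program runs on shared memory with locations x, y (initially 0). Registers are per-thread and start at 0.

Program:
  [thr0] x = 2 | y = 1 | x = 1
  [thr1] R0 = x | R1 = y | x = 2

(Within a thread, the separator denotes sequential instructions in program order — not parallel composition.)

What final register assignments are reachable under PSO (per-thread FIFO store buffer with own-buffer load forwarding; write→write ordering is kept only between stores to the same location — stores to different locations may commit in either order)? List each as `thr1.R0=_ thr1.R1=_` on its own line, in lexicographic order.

outcome vector order: (thr1.R0,thr1.R1)
|PSO outcomes| = 6

thr1.R0=0 thr1.R1=0
thr1.R0=0 thr1.R1=1
thr1.R0=1 thr1.R1=0
thr1.R0=1 thr1.R1=1
thr1.R0=2 thr1.R1=0
thr1.R0=2 thr1.R1=1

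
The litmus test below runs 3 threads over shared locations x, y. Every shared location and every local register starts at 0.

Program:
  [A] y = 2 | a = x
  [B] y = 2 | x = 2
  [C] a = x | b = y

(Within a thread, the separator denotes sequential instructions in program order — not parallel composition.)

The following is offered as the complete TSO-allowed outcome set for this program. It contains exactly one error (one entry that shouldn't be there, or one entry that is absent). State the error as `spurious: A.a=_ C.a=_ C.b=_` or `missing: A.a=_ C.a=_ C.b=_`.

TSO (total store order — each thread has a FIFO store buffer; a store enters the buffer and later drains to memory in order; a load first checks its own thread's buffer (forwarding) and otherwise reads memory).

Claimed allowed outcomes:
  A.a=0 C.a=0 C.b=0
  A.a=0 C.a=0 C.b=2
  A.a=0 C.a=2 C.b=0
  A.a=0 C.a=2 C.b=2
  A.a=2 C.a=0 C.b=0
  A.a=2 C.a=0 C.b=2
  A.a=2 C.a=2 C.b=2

spurious: A.a=0 C.a=2 C.b=0

outcome vector order: (A.a,C.a,C.b)
[TSO] allowed = {<0 0 0>; <0 0 2>; <0 2 2>; <2 0 0>; <2 0 2>; <2 2 2>}
claimed∖TSO = {<0 2 0>}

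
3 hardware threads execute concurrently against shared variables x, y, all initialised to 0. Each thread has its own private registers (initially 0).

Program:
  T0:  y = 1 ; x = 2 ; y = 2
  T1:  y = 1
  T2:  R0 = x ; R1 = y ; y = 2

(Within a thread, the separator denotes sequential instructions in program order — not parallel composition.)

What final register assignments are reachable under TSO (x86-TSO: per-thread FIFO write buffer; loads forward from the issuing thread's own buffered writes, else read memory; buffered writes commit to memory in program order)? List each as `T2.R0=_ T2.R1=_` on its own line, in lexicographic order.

outcome vector order: (T2.R0,T2.R1)
|TSO outcomes| = 5

T2.R0=0 T2.R1=0
T2.R0=0 T2.R1=1
T2.R0=0 T2.R1=2
T2.R0=2 T2.R1=1
T2.R0=2 T2.R1=2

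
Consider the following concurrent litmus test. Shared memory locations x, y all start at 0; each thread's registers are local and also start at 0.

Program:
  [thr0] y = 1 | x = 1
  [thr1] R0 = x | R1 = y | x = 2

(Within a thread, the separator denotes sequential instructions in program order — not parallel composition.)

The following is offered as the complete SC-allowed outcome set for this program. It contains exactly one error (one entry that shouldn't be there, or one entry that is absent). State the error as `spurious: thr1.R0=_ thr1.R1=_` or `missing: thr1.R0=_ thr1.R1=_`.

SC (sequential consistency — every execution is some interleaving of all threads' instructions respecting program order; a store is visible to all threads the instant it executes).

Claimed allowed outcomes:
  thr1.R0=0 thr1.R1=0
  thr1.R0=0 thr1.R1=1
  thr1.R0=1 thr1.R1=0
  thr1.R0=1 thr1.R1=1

outcome vector order: (thr1.R0,thr1.R1)
SC: 3 outcomes — {0/0 0/1 1/1}
claimed∖SC = {1/0}

spurious: thr1.R0=1 thr1.R1=0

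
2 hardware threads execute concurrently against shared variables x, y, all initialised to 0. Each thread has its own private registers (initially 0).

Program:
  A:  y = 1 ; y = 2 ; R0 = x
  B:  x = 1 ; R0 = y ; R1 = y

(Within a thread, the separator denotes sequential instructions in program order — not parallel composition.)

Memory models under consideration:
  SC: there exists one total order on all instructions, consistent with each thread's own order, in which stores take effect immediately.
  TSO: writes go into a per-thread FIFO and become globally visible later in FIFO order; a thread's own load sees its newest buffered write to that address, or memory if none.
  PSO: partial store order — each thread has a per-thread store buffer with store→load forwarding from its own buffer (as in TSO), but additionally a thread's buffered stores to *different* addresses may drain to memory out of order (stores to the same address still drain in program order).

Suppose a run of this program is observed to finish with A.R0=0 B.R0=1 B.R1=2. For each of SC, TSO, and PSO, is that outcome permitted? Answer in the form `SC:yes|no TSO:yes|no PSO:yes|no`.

outcome vector order: (A.R0,B.R0,B.R1)
SC (7): <0 2 2>, <1 0 0>, <1 0 1>, <1 0 2>, <1 1 1>, <1 1 2>, <1 2 2>
TSO (12): <0 0 0>, <0 0 1>, <0 0 2>, <0 1 1>, <0 1 2>, <0 2 2>, <1 0 0>, <1 0 1>, <1 0 2>, <1 1 1>, <1 1 2>, <1 2 2>
PSO (12): <0 0 0>, <0 0 1>, <0 0 2>, <0 1 1>, <0 1 2>, <0 2 2>, <1 0 0>, <1 0 1>, <1 0 2>, <1 1 1>, <1 1 2>, <1 2 2>
target <0 1 2> ∈ {TSO,PSO}

SC:no TSO:yes PSO:yes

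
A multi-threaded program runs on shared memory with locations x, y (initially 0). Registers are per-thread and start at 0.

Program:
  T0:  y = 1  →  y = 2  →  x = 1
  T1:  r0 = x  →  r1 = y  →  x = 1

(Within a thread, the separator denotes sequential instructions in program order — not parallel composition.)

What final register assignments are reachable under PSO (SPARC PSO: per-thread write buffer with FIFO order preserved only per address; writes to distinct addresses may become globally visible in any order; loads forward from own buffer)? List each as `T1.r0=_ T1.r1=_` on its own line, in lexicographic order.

outcome vector order: (T1.r0,T1.r1)
|PSO outcomes| = 6

T1.r0=0 T1.r1=0
T1.r0=0 T1.r1=1
T1.r0=0 T1.r1=2
T1.r0=1 T1.r1=0
T1.r0=1 T1.r1=1
T1.r0=1 T1.r1=2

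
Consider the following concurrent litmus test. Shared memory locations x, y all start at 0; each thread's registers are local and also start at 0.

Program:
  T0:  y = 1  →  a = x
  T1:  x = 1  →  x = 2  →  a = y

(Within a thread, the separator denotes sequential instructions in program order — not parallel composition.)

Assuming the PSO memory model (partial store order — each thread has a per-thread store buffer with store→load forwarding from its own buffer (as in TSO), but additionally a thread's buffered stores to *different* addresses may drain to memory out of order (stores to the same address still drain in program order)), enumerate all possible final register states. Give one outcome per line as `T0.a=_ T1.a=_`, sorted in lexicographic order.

outcome vector order: (T0.a,T1.a)
|PSO outcomes| = 6

T0.a=0 T1.a=0
T0.a=0 T1.a=1
T0.a=1 T1.a=0
T0.a=1 T1.a=1
T0.a=2 T1.a=0
T0.a=2 T1.a=1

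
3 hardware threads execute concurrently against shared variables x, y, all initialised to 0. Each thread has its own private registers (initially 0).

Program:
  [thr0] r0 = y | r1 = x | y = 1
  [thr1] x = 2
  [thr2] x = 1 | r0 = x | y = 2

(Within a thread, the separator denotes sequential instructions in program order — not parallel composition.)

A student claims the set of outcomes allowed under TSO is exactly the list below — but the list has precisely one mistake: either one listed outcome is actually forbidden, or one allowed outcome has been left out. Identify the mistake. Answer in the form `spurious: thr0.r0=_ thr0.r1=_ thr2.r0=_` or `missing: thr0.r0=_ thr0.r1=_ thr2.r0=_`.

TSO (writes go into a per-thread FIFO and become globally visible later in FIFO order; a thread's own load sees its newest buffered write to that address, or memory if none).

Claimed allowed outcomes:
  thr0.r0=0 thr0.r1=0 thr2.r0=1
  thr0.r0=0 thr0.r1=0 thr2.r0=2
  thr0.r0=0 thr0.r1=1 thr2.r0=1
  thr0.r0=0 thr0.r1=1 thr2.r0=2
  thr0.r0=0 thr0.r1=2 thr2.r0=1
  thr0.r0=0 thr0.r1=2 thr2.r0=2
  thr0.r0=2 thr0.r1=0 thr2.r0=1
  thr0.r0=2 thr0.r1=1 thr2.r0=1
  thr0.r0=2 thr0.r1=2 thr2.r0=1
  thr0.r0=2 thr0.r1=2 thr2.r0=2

spurious: thr0.r0=2 thr0.r1=0 thr2.r0=1

outcome vector order: (thr0.r0,thr0.r1,thr2.r0)
under TSO → (0,0,1) (0,0,2) (0,1,1) (0,1,2) (0,2,1) (0,2,2) (2,1,1) (2,2,1) (2,2,2)
claimed∖TSO = {(2,0,1)}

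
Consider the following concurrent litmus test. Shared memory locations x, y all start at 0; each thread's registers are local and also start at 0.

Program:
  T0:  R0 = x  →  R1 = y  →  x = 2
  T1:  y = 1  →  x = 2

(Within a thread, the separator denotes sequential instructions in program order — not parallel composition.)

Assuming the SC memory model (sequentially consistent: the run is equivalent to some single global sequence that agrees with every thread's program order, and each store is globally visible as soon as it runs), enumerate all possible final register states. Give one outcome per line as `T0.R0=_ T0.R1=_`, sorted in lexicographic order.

outcome vector order: (T0.R0,T0.R1)
|SC outcomes| = 3

T0.R0=0 T0.R1=0
T0.R0=0 T0.R1=1
T0.R0=2 T0.R1=1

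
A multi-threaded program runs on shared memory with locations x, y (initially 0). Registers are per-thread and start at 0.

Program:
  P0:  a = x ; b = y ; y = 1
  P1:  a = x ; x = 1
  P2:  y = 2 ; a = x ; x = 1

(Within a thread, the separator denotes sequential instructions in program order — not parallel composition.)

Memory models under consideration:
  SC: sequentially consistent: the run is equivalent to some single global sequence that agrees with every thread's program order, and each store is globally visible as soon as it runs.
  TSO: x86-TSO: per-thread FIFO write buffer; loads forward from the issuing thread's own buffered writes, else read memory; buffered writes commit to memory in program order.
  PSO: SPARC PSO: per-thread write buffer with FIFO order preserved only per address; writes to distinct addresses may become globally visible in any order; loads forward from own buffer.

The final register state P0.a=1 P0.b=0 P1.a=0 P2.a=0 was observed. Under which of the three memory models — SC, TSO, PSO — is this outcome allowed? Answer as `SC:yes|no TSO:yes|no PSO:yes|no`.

outcome vector order: (P0.a,P0.b,P1.a,P2.a)
SC (10): (0,0,0,0), (0,0,0,1), (0,0,1,0), (0,2,0,0), (0,2,0,1), (0,2,1,0), (1,0,0,1), (1,2,0,0), (1,2,0,1), (1,2,1,0)
TSO (11): (0,0,0,0), (0,0,0,1), (0,0,1,0), (0,2,0,0), (0,2,0,1), (0,2,1,0), (1,0,0,0), (1,0,0,1), (1,2,0,0), (1,2,0,1), (1,2,1,0)
PSO (12): (0,0,0,0), (0,0,0,1), (0,0,1,0), (0,2,0,0), (0,2,0,1), (0,2,1,0), (1,0,0,0), (1,0,0,1), (1,0,1,0), (1,2,0,0), (1,2,0,1), (1,2,1,0)
target (1,0,0,0) ∈ {TSO,PSO}

SC:no TSO:yes PSO:yes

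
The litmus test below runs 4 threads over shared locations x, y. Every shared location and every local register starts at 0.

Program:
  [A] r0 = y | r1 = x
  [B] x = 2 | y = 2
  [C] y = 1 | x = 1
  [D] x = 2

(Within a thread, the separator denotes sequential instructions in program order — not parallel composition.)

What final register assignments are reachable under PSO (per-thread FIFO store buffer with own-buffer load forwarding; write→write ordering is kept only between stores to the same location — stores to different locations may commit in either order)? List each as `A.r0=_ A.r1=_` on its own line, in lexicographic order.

outcome vector order: (A.r0,A.r1)
|PSO outcomes| = 9

A.r0=0 A.r1=0
A.r0=0 A.r1=1
A.r0=0 A.r1=2
A.r0=1 A.r1=0
A.r0=1 A.r1=1
A.r0=1 A.r1=2
A.r0=2 A.r1=0
A.r0=2 A.r1=1
A.r0=2 A.r1=2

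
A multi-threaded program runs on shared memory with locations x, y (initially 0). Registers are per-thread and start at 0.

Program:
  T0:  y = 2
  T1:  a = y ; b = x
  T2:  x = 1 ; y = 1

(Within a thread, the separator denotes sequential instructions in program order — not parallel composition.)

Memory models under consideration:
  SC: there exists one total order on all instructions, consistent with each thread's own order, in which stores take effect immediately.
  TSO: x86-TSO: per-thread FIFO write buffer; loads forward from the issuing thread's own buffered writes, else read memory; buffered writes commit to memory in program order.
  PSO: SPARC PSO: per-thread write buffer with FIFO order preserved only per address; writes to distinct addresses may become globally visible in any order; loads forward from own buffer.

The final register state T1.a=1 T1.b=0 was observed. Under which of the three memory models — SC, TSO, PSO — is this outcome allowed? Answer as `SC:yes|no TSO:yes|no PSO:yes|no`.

SC:no TSO:no PSO:yes

outcome vector order: (T1.a,T1.b)
[SC] allowed = {0/0, 0/1, 1/1, 2/0, 2/1}
[TSO] allowed = {0/0, 0/1, 1/1, 2/0, 2/1}
[PSO] allowed = {0/0, 0/1, 1/0, 1/1, 2/0, 2/1}
target 1/0 ∈ {PSO}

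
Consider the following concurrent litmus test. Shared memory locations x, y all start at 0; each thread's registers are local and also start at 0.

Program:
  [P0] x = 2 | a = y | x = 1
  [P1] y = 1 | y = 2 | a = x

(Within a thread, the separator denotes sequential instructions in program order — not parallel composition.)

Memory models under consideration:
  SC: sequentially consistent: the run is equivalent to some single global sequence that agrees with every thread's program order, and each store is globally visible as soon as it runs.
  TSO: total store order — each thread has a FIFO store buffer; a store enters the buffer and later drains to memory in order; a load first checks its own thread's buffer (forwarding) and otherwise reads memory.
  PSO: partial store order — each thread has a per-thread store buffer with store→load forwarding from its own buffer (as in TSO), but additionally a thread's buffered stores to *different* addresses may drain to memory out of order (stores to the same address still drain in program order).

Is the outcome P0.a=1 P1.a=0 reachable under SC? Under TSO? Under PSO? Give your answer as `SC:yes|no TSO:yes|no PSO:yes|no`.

outcome vector order: (P0.a,P1.a)
SC: 7 outcomes — {0/1, 0/2, 1/1, 1/2, 2/0, 2/1, 2/2}
TSO: 9 outcomes — {0/0, 0/1, 0/2, 1/0, 1/1, 1/2, 2/0, 2/1, 2/2}
PSO: 9 outcomes — {0/0, 0/1, 0/2, 1/0, 1/1, 1/2, 2/0, 2/1, 2/2}
target 1/0 ∈ {TSO,PSO}

SC:no TSO:yes PSO:yes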